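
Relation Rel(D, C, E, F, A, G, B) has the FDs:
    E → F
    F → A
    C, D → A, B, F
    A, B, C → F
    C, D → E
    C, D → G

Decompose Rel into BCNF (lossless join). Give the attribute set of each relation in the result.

Candidate key of the original relation: {C, D}.
In {A, B, C, D, E, F, G}, {E} is not a superkey ({E}⁺ restricted to this set is {A, E, F}), so split on E → A, F into {A, E, F} and {B, C, D, E, G}.
In {A, E, F}, {F} is not a superkey ({F}⁺ restricted to this set is {A, F}), so split on F → A into {A, F} and {E, F}.
{A, F}: every determinant is a superkey — BCNF.
{E, F}: every determinant is a superkey — BCNF.
{B, C, D, E, G}: every determinant is a superkey — BCNF.

{A, F}; {B, C, D, E, G}; {E, F}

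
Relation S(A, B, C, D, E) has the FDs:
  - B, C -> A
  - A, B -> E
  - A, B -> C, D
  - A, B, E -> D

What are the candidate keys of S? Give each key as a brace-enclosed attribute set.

{A, B}, {B, C}

No FD produces {B}, so it must be in every candidate key.
{A, B} is a candidate key since {A, B}⁺ = {A, B, C, D, E} covers every attribute.
{B, C} is a candidate key since {B, C}⁺ = {A, B, C, D, E} covers every attribute.
These are minimal and exhaustive — every other superkey contains one of them.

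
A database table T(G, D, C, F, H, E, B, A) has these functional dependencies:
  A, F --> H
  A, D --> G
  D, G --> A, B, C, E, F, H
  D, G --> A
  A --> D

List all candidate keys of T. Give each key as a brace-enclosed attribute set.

{A}⁺ = {A, B, C, D, E, F, G, H} — all of the relation — so {A} is a candidate key.
{D, G}⁺ = {A, B, C, D, E, F, G, H} — all of the relation — so {D, G} is a candidate key.
No proper subset of any of these is a key, and no other minimal superkey exists.

{A}, {D, G}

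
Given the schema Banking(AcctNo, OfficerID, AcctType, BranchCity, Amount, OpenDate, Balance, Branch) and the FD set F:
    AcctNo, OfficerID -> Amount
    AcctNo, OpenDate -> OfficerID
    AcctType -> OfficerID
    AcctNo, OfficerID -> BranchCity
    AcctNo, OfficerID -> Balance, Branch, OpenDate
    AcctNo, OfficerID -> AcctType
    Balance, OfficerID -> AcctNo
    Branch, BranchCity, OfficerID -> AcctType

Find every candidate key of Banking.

{AcctNo, AcctType}, {AcctNo, OfficerID}, {AcctNo, OpenDate}, {AcctType, Balance}, {Balance, OfficerID}

{AcctNo, AcctType}⁺ = {AcctNo, AcctType, Amount, Balance, Branch, BranchCity, OfficerID, OpenDate} — all of the relation — so {AcctNo, AcctType} is a candidate key.
{AcctNo, OfficerID}⁺ = {AcctNo, AcctType, Amount, Balance, Branch, BranchCity, OfficerID, OpenDate} — all of the relation — so {AcctNo, OfficerID} is a candidate key.
{AcctNo, OpenDate}⁺ = {AcctNo, AcctType, Amount, Balance, Branch, BranchCity, OfficerID, OpenDate} — all of the relation — so {AcctNo, OpenDate} is a candidate key.
{AcctType, Balance}⁺ = {AcctNo, AcctType, Amount, Balance, Branch, BranchCity, OfficerID, OpenDate} — all of the relation — so {AcctType, Balance} is a candidate key.
{Balance, OfficerID}⁺ = {AcctNo, AcctType, Amount, Balance, Branch, BranchCity, OfficerID, OpenDate} — all of the relation — so {Balance, OfficerID} is a candidate key.
These are minimal and exhaustive — every other superkey contains one of them.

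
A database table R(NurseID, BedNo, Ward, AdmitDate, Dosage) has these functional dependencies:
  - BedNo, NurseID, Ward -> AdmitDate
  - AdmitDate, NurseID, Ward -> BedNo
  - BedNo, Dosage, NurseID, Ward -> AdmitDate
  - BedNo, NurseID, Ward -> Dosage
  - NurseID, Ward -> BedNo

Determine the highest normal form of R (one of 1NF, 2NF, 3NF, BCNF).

BCNF

Candidate key: {NurseID, Ward}. Prime attributes: {NurseID, Ward}.
The left-hand side of every FD is a superkey, so BCNF is satisfied.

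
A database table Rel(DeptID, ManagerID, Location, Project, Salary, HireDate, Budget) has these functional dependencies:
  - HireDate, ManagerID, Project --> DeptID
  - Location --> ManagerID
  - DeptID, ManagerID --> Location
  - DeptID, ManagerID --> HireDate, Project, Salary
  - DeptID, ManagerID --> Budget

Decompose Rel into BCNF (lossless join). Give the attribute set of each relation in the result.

{Budget, DeptID, HireDate, Location, Project, Salary}; {Location, ManagerID}

Candidate keys of the original relation: {DeptID, Location}, {DeptID, ManagerID}, {HireDate, Location, Project}, {HireDate, ManagerID, Project}.
{Budget, DeptID, HireDate, Location, ManagerID, Project, Salary}: {Location} determines {Location, ManagerID} here but is not a superkey — split on Location --> ManagerID, giving {Location, ManagerID} and {Budget, DeptID, HireDate, Location, Project, Salary}.
{Location, ManagerID} has no BCNF violation.
{Budget, DeptID, HireDate, Location, Project, Salary} has no BCNF violation.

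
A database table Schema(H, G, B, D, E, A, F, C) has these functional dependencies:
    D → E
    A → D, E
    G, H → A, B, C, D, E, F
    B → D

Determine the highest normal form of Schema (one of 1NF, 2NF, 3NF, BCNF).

2NF

Candidate key: {G, H}. Prime attributes: {G, H}.
For D → E we have {D}⁺ = {D, E}; {D} is not a superkey, so BCNF fails.
D → E determines the non-prime attribute {E} from a non-superkey — 3NF is violated.
No proper subset of a key has a non-prime attribute in its closure, so there is no partial dependency; 2NF holds.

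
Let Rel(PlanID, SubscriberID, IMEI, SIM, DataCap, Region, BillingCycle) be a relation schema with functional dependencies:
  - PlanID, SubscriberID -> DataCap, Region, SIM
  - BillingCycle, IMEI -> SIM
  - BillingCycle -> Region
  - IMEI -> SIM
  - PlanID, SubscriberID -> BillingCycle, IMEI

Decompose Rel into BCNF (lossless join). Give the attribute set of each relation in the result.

Candidate key of the original relation: {PlanID, SubscriberID}.
Within {BillingCycle, DataCap, IMEI, PlanID, Region, SIM, SubscriberID}: {BillingCycle, IMEI}⁺ ∩ {BillingCycle, DataCap, IMEI, PlanID, Region, SIM, SubscriberID} = {BillingCycle, IMEI, Region, SIM}, not the whole set, so BillingCycle, IMEI -> Region, SIM violates BCNF; decompose into {BillingCycle, IMEI, Region, SIM} and {BillingCycle, DataCap, IMEI, PlanID, SubscriberID}.
Within {BillingCycle, IMEI, Region, SIM}: {BillingCycle}⁺ ∩ {BillingCycle, IMEI, Region, SIM} = {BillingCycle, Region}, not the whole set, so BillingCycle -> Region violates BCNF; decompose into {BillingCycle, Region} and {BillingCycle, IMEI, SIM}.
{BillingCycle, Region} is in BCNF.
Within {BillingCycle, IMEI, SIM}: {IMEI}⁺ ∩ {BillingCycle, IMEI, SIM} = {IMEI, SIM}, not the whole set, so IMEI -> SIM violates BCNF; decompose into {IMEI, SIM} and {BillingCycle, IMEI}.
{IMEI, SIM} is in BCNF.
{BillingCycle, IMEI} is in BCNF.
{BillingCycle, DataCap, IMEI, PlanID, SubscriberID} is in BCNF.

{BillingCycle, DataCap, IMEI, PlanID, SubscriberID}; {BillingCycle, Region}; {IMEI, SIM}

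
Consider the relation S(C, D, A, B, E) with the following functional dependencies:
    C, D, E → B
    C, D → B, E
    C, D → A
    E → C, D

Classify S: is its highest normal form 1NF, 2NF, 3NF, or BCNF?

BCNF

Candidate keys: {C, D}, {E}. Prime attributes: {C, D, E}.
The left-hand side of every FD is a superkey, so BCNF is satisfied.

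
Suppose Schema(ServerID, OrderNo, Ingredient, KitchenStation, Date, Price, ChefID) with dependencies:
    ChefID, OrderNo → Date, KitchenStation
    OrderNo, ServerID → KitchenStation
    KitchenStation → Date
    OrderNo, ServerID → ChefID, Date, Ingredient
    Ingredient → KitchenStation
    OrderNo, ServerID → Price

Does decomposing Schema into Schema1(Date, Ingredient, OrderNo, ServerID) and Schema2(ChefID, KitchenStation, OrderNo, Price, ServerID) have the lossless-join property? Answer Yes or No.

Yes

Common attributes: {OrderNo, ServerID}; their closure is {ChefID, Date, Ingredient, KitchenStation, OrderNo, Price, ServerID}.
Since Schema1 ⊆ {ChefID, Date, Ingredient, KitchenStation, OrderNo, Price, ServerID}, the intersection is a superkey of Schema1; the decomposition is lossless.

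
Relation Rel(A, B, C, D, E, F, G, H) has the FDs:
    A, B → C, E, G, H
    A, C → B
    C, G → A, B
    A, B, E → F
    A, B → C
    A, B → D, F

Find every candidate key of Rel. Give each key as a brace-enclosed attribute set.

{A, B}⁺ = {A, B, C, D, E, F, G, H} — all of the relation — so {A, B} is a candidate key.
{A, C}⁺ = {A, B, C, D, E, F, G, H} — all of the relation — so {A, C} is a candidate key.
{C, G}⁺ = {A, B, C, D, E, F, G, H} — all of the relation — so {C, G} is a candidate key.
Any other superkey properly contains one of these, so there are no further candidate keys.

{A, B}, {A, C}, {C, G}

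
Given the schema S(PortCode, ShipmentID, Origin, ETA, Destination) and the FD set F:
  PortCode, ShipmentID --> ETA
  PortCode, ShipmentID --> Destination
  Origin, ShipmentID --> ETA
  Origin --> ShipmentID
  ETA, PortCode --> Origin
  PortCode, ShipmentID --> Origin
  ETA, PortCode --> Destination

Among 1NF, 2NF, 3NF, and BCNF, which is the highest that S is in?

Candidate keys: {ETA, PortCode}, {Origin, PortCode}, {PortCode, ShipmentID}. Prime attributes: {ETA, Origin, PortCode, ShipmentID}.
Origin, ShipmentID --> ETA: {Origin, ShipmentID}⁺ = {ETA, Origin, ShipmentID}, which is not all of the attributes, so the left side is not a superkey — BCNF is violated.
But every attribute on its right side ({ETA}) is prime, and the same holds for every other non-superkey FD, so 3NF still holds.

3NF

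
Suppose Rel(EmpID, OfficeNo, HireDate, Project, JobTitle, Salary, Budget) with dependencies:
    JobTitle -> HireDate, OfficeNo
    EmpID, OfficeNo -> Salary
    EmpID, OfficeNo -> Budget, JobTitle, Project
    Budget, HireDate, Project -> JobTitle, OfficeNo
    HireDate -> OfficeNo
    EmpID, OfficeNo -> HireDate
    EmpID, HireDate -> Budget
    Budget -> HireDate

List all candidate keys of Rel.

No FD produces {EmpID}, so it must be in every candidate key.
{Budget, EmpID} is a candidate key since {Budget, EmpID}⁺ = {Budget, EmpID, HireDate, JobTitle, OfficeNo, Project, Salary} covers every attribute.
{EmpID, HireDate} is a candidate key since {EmpID, HireDate}⁺ = {Budget, EmpID, HireDate, JobTitle, OfficeNo, Project, Salary} covers every attribute.
{EmpID, JobTitle} is a candidate key since {EmpID, JobTitle}⁺ = {Budget, EmpID, HireDate, JobTitle, OfficeNo, Project, Salary} covers every attribute.
{EmpID, OfficeNo} is a candidate key since {EmpID, OfficeNo}⁺ = {Budget, EmpID, HireDate, JobTitle, OfficeNo, Project, Salary} covers every attribute.
These are minimal and exhaustive — every other superkey contains one of them.

{Budget, EmpID}, {EmpID, HireDate}, {EmpID, JobTitle}, {EmpID, OfficeNo}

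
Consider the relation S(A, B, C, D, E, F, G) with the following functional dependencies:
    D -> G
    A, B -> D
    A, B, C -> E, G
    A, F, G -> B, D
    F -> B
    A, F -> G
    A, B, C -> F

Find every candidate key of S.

{A, B, C}, {A, C, F}

Attributes never on any right-hand side: {A, C} — every candidate key must contain all of them.
{A, B, C} is a candidate key since {A, B, C}⁺ = {A, B, C, D, E, F, G} covers every attribute.
{A, C, F} is a candidate key since {A, C, F}⁺ = {A, B, C, D, E, F, G} covers every attribute.
No proper subset of any of these is a key, and no other minimal superkey exists.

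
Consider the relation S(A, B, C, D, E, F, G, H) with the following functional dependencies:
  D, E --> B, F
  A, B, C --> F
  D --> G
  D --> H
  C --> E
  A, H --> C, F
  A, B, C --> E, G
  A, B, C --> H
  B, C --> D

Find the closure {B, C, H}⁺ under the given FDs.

{B, C, D, E, F, G, H}

Start with {B, C, H}.
C --> E applies; add {E} → now {B, C, E, H}.
B, C --> D applies; add {D} → now {B, C, D, E, H}.
D, E --> B, F applies; add {F} → now {B, C, D, E, F, H}.
D --> G applies; add {G} → now {B, C, D, E, F, G, H}.
No further FD applies.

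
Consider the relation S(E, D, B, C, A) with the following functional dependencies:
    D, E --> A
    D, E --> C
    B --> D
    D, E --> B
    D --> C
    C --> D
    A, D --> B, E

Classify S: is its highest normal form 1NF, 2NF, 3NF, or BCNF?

3NF

Candidate keys: {A, B}, {A, C}, {A, D}, {B, E}, {C, E}, {D, E}. Prime attributes: {A, B, C, D, E}.
B --> D breaks BCNF: {B}⁺ = {B, C, D}, so {B} is not a superkey.
Its right-hand attributes {D} are all prime, as are those of every other non-superkey FD — the relation is in 3NF.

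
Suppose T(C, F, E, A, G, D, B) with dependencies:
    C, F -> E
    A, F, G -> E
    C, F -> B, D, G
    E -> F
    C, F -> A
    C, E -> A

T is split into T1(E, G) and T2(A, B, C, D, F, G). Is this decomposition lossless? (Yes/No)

No

Common attributes: {G}; their closure is {G}.
The closure covers neither T1 nor T2 entirely; the join is not lossless.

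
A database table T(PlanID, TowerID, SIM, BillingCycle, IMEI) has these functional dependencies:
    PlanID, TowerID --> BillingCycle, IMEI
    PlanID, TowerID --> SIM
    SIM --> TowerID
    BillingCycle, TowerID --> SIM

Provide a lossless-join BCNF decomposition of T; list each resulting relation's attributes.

Candidate keys of the original relation: {PlanID, SIM}, {PlanID, TowerID}.
In {BillingCycle, IMEI, PlanID, SIM, TowerID}, {SIM} is not a superkey ({SIM}⁺ restricted to this set is {SIM, TowerID}), so split on SIM --> TowerID into {SIM, TowerID} and {BillingCycle, IMEI, PlanID, SIM}.
{SIM, TowerID} is in BCNF.
{BillingCycle, IMEI, PlanID, SIM} is in BCNF.

{BillingCycle, IMEI, PlanID, SIM}; {SIM, TowerID}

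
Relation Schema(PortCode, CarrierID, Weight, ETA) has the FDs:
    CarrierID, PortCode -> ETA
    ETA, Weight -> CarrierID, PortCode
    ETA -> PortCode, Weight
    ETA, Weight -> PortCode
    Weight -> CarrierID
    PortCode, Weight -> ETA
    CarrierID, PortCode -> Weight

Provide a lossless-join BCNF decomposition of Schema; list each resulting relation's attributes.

{CarrierID, Weight}; {ETA, PortCode, Weight}

Candidate keys of the original relation: {CarrierID, PortCode}, {ETA}, {PortCode, Weight}.
{CarrierID, ETA, PortCode, Weight}: {Weight} determines {CarrierID, Weight} here but is not a superkey — split on Weight -> CarrierID, giving {CarrierID, Weight} and {ETA, PortCode, Weight}.
{CarrierID, Weight} is in BCNF.
{ETA, PortCode, Weight} is in BCNF.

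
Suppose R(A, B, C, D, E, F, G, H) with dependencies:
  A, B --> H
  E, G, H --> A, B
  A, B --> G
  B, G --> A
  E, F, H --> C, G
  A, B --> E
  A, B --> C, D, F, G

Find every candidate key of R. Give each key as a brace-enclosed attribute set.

{A, B}⁺ = {A, B, C, D, E, F, G, H} — all of the relation — so {A, B} is a candidate key.
{B, G}⁺ = {A, B, C, D, E, F, G, H} — all of the relation — so {B, G} is a candidate key.
{E, F, H}⁺ = {A, B, C, D, E, F, G, H} — all of the relation — so {E, F, H} is a candidate key.
{E, G, H}⁺ = {A, B, C, D, E, F, G, H} — all of the relation — so {E, G, H} is a candidate key.
Any other superkey properly contains one of these, so there are no further candidate keys.

{A, B}, {B, G}, {E, F, H}, {E, G, H}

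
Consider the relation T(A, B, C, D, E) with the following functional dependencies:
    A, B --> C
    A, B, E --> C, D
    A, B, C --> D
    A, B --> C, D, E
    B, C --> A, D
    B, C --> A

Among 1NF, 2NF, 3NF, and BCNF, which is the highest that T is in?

Candidate keys: {A, B}, {B, C}. Prime attributes: {A, B, C}.
The left-hand side of every FD is a superkey, so BCNF is satisfied.

BCNF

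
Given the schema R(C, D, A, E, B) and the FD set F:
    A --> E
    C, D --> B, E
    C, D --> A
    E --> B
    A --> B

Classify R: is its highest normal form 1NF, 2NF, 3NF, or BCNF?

Candidate key: {C, D}. Prime attributes: {C, D}.
For A --> E we have {A}⁺ = {A, B, E}; {A} is not a superkey, so BCNF fails.
A --> E determines the non-prime attribute {E} from a non-superkey — 3NF is violated.
No non-prime attribute depends on a proper subset of any candidate key, so 2NF holds.

2NF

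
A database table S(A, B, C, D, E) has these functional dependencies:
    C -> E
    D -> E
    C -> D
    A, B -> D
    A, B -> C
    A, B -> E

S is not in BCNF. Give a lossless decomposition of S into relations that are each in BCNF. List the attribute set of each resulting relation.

{A, B, C}; {C, D}; {D, E}

Candidate key of the original relation: {A, B}.
Within {A, B, C, D, E}: {C}⁺ ∩ {A, B, C, D, E} = {C, D, E}, not the whole set, so C -> D, E violates BCNF; decompose into {C, D, E} and {A, B, C}.
Within {C, D, E}: {D}⁺ ∩ {C, D, E} = {D, E}, not the whole set, so D -> E violates BCNF; decompose into {D, E} and {C, D}.
{D, E} is in BCNF.
{C, D} is in BCNF.
{A, B, C} is in BCNF.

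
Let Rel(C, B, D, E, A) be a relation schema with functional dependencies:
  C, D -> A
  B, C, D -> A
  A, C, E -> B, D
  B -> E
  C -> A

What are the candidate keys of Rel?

No FD produces {C}, so it must be in every candidate key.
Closure of {B, C} is {A, B, C, D, E}, the whole schema; {B, C} is a candidate key.
Closure of {C, E} is {A, B, C, D, E}, the whole schema; {C, E} is a candidate key.
No proper subset of any of these is a key, and no other minimal superkey exists.

{B, C}, {C, E}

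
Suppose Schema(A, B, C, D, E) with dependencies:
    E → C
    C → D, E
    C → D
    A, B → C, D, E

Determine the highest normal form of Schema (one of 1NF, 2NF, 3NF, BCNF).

2NF

Candidate key: {A, B}. Prime attributes: {A, B}.
E → C: {E}⁺ = {C, D, E}, which is not all of the attributes, so the left side is not a superkey — BCNF is violated.
E → C determines the non-prime attribute {C} from a non-superkey — 3NF is violated.
No proper subset of a key has a non-prime attribute in its closure, so there is no partial dependency; 2NF holds.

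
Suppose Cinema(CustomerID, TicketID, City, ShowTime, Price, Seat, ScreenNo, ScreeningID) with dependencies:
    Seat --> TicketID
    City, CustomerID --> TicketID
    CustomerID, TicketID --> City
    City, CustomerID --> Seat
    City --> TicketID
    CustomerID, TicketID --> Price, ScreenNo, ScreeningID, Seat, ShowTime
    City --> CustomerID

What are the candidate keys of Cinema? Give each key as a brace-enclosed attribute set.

{City}, {CustomerID, Seat}, {CustomerID, TicketID}

{City} is a candidate key since {City}⁺ = {City, CustomerID, Price, ScreenNo, ScreeningID, Seat, ShowTime, TicketID} covers every attribute.
{CustomerID, Seat} is a candidate key since {CustomerID, Seat}⁺ = {City, CustomerID, Price, ScreenNo, ScreeningID, Seat, ShowTime, TicketID} covers every attribute.
{CustomerID, TicketID} is a candidate key since {CustomerID, TicketID}⁺ = {City, CustomerID, Price, ScreenNo, ScreeningID, Seat, ShowTime, TicketID} covers every attribute.
No proper subset of any of these is a key, and no other minimal superkey exists.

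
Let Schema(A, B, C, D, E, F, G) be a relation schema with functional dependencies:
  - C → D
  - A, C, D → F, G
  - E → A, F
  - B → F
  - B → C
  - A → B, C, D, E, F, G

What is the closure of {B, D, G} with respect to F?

Start with {B, D, G}.
B → F applies; add {F} → now {B, D, F, G}.
B → C applies; add {C} → now {B, C, D, F, G}.
No further FD applies.

{B, C, D, F, G}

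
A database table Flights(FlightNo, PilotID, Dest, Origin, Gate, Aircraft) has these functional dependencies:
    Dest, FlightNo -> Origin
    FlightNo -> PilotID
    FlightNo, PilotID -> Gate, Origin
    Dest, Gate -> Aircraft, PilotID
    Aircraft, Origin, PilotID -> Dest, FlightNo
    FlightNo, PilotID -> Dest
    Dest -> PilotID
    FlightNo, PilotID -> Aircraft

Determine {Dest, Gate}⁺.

{Aircraft, Dest, Gate, PilotID}

Start with {Dest, Gate}.
Dest, Gate -> Aircraft, PilotID applies; add {Aircraft, PilotID} → now {Aircraft, Dest, Gate, PilotID}.
No further FD applies.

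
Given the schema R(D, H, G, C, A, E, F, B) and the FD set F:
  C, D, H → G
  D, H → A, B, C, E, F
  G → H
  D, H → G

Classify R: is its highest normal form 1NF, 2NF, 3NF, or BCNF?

Candidate keys: {D, G}, {D, H}. Prime attributes: {D, G, H}.
For G → H we have {G}⁺ = {G, H}; {G} is not a superkey, so BCNF fails.
Since {H} ⊆ prime attributes and every other non-superkey FD also has a prime right side, the schema is in 3NF.

3NF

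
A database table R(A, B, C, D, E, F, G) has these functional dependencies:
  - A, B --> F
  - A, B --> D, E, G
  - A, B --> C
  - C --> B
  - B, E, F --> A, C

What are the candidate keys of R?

{A, B}⁺ = {A, B, C, D, E, F, G}, which is every attribute, so {A, B} is a candidate key.
{A, C}⁺ = {A, B, C, D, E, F, G}, which is every attribute, so {A, C} is a candidate key.
{B, E, F}⁺ = {A, B, C, D, E, F, G}, which is every attribute, so {B, E, F} is a candidate key.
{C, E, F}⁺ = {A, B, C, D, E, F, G}, which is every attribute, so {C, E, F} is a candidate key.
Any other superkey properly contains one of these, so there are no further candidate keys.

{A, B}, {A, C}, {B, E, F}, {C, E, F}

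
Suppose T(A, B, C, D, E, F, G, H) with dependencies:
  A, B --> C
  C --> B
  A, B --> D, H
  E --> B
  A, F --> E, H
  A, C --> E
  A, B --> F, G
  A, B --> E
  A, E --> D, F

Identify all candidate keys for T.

{A} never appears on the right of any FD, so every key must include it.
Closure of {A, B} is {A, B, C, D, E, F, G, H}, the whole schema; {A, B} is a candidate key.
Closure of {A, C} is {A, B, C, D, E, F, G, H}, the whole schema; {A, C} is a candidate key.
Closure of {A, E} is {A, B, C, D, E, F, G, H}, the whole schema; {A, E} is a candidate key.
Closure of {A, F} is {A, B, C, D, E, F, G, H}, the whole schema; {A, F} is a candidate key.
Any other superkey properly contains one of these, so there are no further candidate keys.

{A, B}, {A, C}, {A, E}, {A, F}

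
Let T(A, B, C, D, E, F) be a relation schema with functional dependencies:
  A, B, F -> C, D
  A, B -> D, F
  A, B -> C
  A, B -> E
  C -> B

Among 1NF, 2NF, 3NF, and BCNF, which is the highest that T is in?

3NF

Candidate keys: {A, B}, {A, C}. Prime attributes: {A, B, C}.
C -> B breaks BCNF: {C}⁺ = {B, C}, so {C} is not a superkey.
Its right-hand attributes {B} are all prime, as are those of every other non-superkey FD — the relation is in 3NF.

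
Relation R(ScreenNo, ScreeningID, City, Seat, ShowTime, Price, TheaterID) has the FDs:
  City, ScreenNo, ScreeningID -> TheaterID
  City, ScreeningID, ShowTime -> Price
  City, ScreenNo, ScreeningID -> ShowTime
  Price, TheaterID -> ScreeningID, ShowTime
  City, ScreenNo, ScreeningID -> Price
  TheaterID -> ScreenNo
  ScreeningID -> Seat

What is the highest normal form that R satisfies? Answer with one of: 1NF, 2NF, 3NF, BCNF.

Candidate keys: {City, Price, TheaterID}, {City, ScreenNo, ScreeningID}, {City, ScreeningID, TheaterID}. Prime attributes: {City, Price, ScreenNo, ScreeningID, TheaterID}.
For City, ScreeningID, ShowTime -> Price we have {City, ScreeningID, ShowTime}⁺ = {City, Price, ScreeningID, Seat, ShowTime}; {City, ScreeningID, ShowTime} is not a superkey, so BCNF fails.
Price, TheaterID -> ScreeningID, ShowTime has non-prime {ShowTime} on the right and a non-superkey on the left, so 3NF fails.
The proper key subset {Price, TheaterID} of {City, Price, TheaterID} determines non-prime {Seat, ShowTime}, so the relation is not even in 2NF.

1NF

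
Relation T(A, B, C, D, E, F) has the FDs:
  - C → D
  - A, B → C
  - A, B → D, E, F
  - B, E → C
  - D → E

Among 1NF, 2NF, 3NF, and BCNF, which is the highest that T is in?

Candidate key: {A, B}. Prime attributes: {A, B}.
For C → D we have {C}⁺ = {C, D, E}; {C} is not a superkey, so BCNF fails.
C → D determines the non-prime attribute {D} from a non-superkey — 3NF is violated.
No proper subset of a key has a non-prime attribute in its closure, so there is no partial dependency; 2NF holds.

2NF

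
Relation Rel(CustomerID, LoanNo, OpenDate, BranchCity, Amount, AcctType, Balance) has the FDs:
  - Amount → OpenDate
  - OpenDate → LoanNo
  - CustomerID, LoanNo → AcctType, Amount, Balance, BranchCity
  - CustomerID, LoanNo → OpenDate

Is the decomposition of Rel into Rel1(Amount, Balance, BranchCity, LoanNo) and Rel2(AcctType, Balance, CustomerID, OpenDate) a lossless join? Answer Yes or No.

No

Common attributes: {Balance}; their closure is {Balance}.
The closure covers neither Rel1 nor Rel2 entirely; the join is not lossless.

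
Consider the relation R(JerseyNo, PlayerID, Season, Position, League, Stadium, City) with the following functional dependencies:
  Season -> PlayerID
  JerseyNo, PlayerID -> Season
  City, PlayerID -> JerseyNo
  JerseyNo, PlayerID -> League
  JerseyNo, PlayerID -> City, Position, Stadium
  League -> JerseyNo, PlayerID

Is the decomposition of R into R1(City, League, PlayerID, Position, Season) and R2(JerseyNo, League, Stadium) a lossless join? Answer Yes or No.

The shared attributes are {League} and {League}⁺ = {City, JerseyNo, League, PlayerID, Position, Season, Stadium}.
Since R1 ⊆ {City, JerseyNo, League, PlayerID, Position, Season, Stadium}, the intersection is a superkey of R1; the decomposition is lossless.

Yes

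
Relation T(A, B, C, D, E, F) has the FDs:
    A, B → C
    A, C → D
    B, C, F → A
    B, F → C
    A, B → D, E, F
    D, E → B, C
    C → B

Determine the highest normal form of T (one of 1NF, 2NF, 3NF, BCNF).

Candidate keys: {A, B}, {A, C}, {A, D, E}, {B, F}, {C, F}, {D, E, F}. Prime attributes: {A, B, C, D, E, F}.
D, E → B, C: {D, E}⁺ = {B, C, D, E}, which is not all of the attributes, so the left side is not a superkey — BCNF is violated.
Since {B, C} ⊆ prime attributes and every other non-superkey FD also has a prime right side, the schema is in 3NF.

3NF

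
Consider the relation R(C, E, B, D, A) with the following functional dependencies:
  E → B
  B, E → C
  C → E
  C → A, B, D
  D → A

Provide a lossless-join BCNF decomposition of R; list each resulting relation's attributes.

{A, D}; {B, C, D, E}

Candidate keys of the original relation: {C}, {E}.
{A, B, C, D, E}: {D} determines {A, D} here but is not a superkey — split on D → A, giving {A, D} and {B, C, D, E}.
{A, D}: every determinant is a superkey — BCNF.
{B, C, D, E}: every determinant is a superkey — BCNF.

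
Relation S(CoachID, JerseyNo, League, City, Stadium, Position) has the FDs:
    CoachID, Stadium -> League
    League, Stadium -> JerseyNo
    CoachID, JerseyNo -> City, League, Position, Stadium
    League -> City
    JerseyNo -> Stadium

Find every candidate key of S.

{CoachID, JerseyNo}, {CoachID, Stadium}

No FD produces {CoachID}, so it must be in every candidate key.
{CoachID, JerseyNo}⁺ = {City, CoachID, JerseyNo, League, Position, Stadium} — all of the relation — so {CoachID, JerseyNo} is a candidate key.
{CoachID, Stadium}⁺ = {City, CoachID, JerseyNo, League, Position, Stadium} — all of the relation — so {CoachID, Stadium} is a candidate key.
These are minimal and exhaustive — every other superkey contains one of them.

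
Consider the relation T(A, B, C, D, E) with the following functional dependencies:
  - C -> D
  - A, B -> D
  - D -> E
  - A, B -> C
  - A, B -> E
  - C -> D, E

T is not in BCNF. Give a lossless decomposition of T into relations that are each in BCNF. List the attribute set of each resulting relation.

{A, B, C}; {C, D}; {D, E}

Candidate key of the original relation: {A, B}.
{A, B, C, D, E}: {C} determines {C, D, E} here but is not a superkey — split on C -> D, E, giving {C, D, E} and {A, B, C}.
{C, D, E}: {D} determines {D, E} here but is not a superkey — split on D -> E, giving {D, E} and {C, D}.
{D, E}: every determinant is a superkey — BCNF.
{C, D}: every determinant is a superkey — BCNF.
{A, B, C}: every determinant is a superkey — BCNF.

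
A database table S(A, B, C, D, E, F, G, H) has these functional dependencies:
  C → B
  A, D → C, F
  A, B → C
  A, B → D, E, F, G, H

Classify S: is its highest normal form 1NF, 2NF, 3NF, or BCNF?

Candidate keys: {A, B}, {A, C}, {A, D}. Prime attributes: {A, B, C, D}.
C → B breaks BCNF: {C}⁺ = {B, C}, so {C} is not a superkey.
But every attribute on its right side ({B}) is prime, and the same holds for every other non-superkey FD, so 3NF still holds.

3NF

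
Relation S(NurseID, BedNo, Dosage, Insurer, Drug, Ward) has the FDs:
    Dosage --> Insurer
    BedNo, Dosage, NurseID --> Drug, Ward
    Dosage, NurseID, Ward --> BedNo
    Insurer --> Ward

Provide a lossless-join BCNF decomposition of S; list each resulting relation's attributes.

{BedNo, Dosage, Drug, NurseID}; {Dosage, Insurer}; {Insurer, Ward}

Candidate key of the original relation: {Dosage, NurseID}.
{BedNo, Dosage, Drug, Insurer, NurseID, Ward}: {Dosage} determines {Dosage, Insurer, Ward} here but is not a superkey — split on Dosage --> Insurer, Ward, giving {Dosage, Insurer, Ward} and {BedNo, Dosage, Drug, NurseID}.
{Dosage, Insurer, Ward}: {Insurer} determines {Insurer, Ward} here but is not a superkey — split on Insurer --> Ward, giving {Insurer, Ward} and {Dosage, Insurer}.
{Insurer, Ward}: every determinant is a superkey — BCNF.
{Dosage, Insurer}: every determinant is a superkey — BCNF.
{BedNo, Dosage, Drug, NurseID}: every determinant is a superkey — BCNF.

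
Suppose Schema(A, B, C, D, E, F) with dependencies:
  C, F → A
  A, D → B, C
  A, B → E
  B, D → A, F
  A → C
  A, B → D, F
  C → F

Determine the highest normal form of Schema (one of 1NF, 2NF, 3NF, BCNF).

Candidate keys: {A, B}, {A, D}, {B, C}, {B, D}, {C, D}. Prime attributes: {A, B, C, D}.
For C, F → A we have {C, F}⁺ = {A, C, F}; {C, F} is not a superkey, so BCNF fails.
C → F determines the non-prime attribute {F} from a non-superkey — 3NF is violated.
The proper key subset {A} of {A, B} determines non-prime {F}, so the relation is not even in 2NF.

1NF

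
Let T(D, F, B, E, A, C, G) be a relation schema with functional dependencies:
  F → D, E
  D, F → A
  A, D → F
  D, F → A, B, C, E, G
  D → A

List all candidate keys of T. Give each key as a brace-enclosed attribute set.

{D} is a candidate key since {D}⁺ = {A, B, C, D, E, F, G} covers every attribute.
{F} is a candidate key since {F}⁺ = {A, B, C, D, E, F, G} covers every attribute.
These are minimal and exhaustive — every other superkey contains one of them.

{D}, {F}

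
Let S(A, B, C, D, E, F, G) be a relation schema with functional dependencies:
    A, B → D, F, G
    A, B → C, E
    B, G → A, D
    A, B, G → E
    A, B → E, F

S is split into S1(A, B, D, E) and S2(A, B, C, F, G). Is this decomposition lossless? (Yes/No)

Yes

The shared attributes are {A, B} and {A, B}⁺ = {A, B, C, D, E, F, G}.
Since S1 ⊆ {A, B, C, D, E, F, G}, the intersection is a superkey of S1; the decomposition is lossless.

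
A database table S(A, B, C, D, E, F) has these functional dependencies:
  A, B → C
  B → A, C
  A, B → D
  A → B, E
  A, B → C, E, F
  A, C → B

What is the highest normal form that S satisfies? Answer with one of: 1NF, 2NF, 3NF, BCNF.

BCNF

Candidate keys: {A}, {B}. Prime attributes: {A, B}.
The left-hand side of every FD is a superkey, so BCNF is satisfied.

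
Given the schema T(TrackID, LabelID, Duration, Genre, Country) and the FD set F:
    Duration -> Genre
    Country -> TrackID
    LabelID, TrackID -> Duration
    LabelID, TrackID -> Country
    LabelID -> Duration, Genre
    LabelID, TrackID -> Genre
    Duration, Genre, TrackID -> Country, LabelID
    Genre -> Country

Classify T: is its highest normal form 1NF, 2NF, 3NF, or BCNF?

Candidate keys: {Duration}, {LabelID}. Prime attributes: {Duration, LabelID}.
Country -> TrackID: {Country}⁺ = {Country, TrackID}, which is not all of the attributes, so the left side is not a superkey — BCNF is violated.
Because {TrackID} is non-prime and the left side of Country -> TrackID is not a superkey, the relation is not in 3NF.
Every candidate key is a single attribute, so no partial dependency is possible; 2NF holds.

2NF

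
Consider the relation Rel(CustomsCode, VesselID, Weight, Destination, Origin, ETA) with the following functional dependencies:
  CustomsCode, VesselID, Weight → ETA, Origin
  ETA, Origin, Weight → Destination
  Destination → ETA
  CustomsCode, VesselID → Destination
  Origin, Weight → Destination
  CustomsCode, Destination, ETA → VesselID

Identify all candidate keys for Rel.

Attributes never on any right-hand side: {CustomsCode, Weight} — every candidate key must contain all of them.
{CustomsCode, Destination, Weight}⁺ = {CustomsCode, Destination, ETA, Origin, VesselID, Weight} — all of the relation — so {CustomsCode, Destination, Weight} is a candidate key.
{CustomsCode, Origin, Weight}⁺ = {CustomsCode, Destination, ETA, Origin, VesselID, Weight} — all of the relation — so {CustomsCode, Origin, Weight} is a candidate key.
{CustomsCode, VesselID, Weight}⁺ = {CustomsCode, Destination, ETA, Origin, VesselID, Weight} — all of the relation — so {CustomsCode, VesselID, Weight} is a candidate key.
These are minimal and exhaustive — every other superkey contains one of them.

{CustomsCode, Destination, Weight}, {CustomsCode, Origin, Weight}, {CustomsCode, VesselID, Weight}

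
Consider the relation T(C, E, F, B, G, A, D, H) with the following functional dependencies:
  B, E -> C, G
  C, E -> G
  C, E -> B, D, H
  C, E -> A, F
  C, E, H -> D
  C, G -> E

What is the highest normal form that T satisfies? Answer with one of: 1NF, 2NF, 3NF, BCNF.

BCNF

Candidate keys: {B, E}, {C, E}, {C, G}. Prime attributes: {B, C, E, G}.
The left-hand side of every FD is a superkey, so BCNF is satisfied.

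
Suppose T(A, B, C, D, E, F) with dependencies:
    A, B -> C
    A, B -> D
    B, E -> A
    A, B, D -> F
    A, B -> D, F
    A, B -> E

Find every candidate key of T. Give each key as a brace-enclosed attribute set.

No FD produces {B}, so it must be in every candidate key.
{A, B}⁺ = {A, B, C, D, E, F} — all of the relation — so {A, B} is a candidate key.
{B, E}⁺ = {A, B, C, D, E, F} — all of the relation — so {B, E} is a candidate key.
These are minimal and exhaustive — every other superkey contains one of them.

{A, B}, {B, E}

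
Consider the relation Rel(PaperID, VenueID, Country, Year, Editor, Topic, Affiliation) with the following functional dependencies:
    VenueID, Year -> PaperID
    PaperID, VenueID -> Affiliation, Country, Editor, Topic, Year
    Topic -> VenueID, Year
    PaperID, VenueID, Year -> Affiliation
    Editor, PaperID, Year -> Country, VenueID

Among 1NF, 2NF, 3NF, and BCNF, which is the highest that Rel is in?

Candidate keys: {Editor, PaperID, Year}, {PaperID, VenueID}, {Topic}, {VenueID, Year}. Prime attributes: {Editor, PaperID, Topic, VenueID, Year}.
The left-hand side of every FD is a superkey, so BCNF is satisfied.

BCNF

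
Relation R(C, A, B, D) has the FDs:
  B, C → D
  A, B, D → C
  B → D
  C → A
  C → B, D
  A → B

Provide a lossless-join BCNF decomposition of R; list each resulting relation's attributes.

{A, B, C}; {B, D}

Candidate keys of the original relation: {A}, {C}.
Within {A, B, C, D}: {B}⁺ ∩ {A, B, C, D} = {B, D}, not the whole set, so B → D violates BCNF; decompose into {B, D} and {A, B, C}.
{B, D} has no BCNF violation.
{A, B, C} has no BCNF violation.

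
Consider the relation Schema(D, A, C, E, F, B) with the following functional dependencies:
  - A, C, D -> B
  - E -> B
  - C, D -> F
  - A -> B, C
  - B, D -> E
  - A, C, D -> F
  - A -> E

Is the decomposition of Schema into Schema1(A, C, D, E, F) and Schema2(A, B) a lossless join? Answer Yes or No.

The shared attributes are {A} and {A}⁺ = {A, B, C, E}.
Since Schema2 ⊆ {A, B, C, E}, the intersection is a superkey of Schema2; the decomposition is lossless.

Yes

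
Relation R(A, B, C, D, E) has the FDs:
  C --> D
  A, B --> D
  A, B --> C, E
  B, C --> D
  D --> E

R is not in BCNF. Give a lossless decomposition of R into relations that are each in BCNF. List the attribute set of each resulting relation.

Candidate key of the original relation: {A, B}.
In {A, B, C, D, E}, {C} is not a superkey ({C}⁺ restricted to this set is {C, D, E}), so split on C --> D, E into {C, D, E} and {A, B, C}.
In {C, D, E}, {D} is not a superkey ({D}⁺ restricted to this set is {D, E}), so split on D --> E into {D, E} and {C, D}.
{D, E}: every determinant is a superkey — BCNF.
{C, D}: every determinant is a superkey — BCNF.
{A, B, C}: every determinant is a superkey — BCNF.

{A, B, C}; {C, D}; {D, E}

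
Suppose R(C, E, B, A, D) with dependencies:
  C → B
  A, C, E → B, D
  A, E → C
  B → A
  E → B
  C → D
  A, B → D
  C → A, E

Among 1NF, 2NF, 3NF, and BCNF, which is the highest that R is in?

2NF

Candidate keys: {C}, {E}. Prime attributes: {C, E}.
B → A breaks BCNF: {B}⁺ = {A, B, D}, so {B} is not a superkey.
B → A has non-prime {A} on the right and a non-superkey on the left, so 3NF fails.
Every candidate key is a single attribute, so no partial dependency is possible; 2NF holds.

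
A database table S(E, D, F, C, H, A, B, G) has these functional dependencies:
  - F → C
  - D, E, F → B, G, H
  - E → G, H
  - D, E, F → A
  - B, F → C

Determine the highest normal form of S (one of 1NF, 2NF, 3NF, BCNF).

1NF

Candidate key: {D, E, F}. Prime attributes: {D, E, F}.
F → C breaks BCNF: {F}⁺ = {C, F}, so {F} is not a superkey.
F → C determines the non-prime attribute {C} from a non-superkey — 3NF is violated.
Since {E} ⊂ {D, E, F} and {E}⁺ ⊇ {G, H} with {G, H} non-prime, there is a partial dependency; 2NF fails.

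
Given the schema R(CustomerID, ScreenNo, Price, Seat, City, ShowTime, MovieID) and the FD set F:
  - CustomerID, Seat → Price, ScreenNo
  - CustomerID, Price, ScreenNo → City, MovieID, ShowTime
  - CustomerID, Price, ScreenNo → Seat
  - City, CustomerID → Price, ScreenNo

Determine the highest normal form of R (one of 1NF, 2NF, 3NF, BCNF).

BCNF

Candidate keys: {City, CustomerID}, {CustomerID, Price, ScreenNo}, {CustomerID, Seat}. Prime attributes: {City, CustomerID, Price, ScreenNo, Seat}.
Every FD has a superkey on the left, so the relation is in BCNF.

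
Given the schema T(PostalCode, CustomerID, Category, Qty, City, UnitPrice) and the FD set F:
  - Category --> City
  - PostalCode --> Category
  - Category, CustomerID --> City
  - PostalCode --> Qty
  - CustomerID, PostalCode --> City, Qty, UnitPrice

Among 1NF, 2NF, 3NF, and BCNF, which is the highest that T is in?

Candidate key: {CustomerID, PostalCode}. Prime attributes: {CustomerID, PostalCode}.
Category --> City: {Category}⁺ = {Category, City}, which is not all of the attributes, so the left side is not a superkey — BCNF is violated.
Category --> City determines the non-prime attribute {City} from a non-superkey — 3NF is violated.
Since {PostalCode} ⊂ {CustomerID, PostalCode} and {PostalCode}⁺ ⊇ {Category, City, Qty} with {Category, City, Qty} non-prime, there is a partial dependency; 2NF fails.

1NF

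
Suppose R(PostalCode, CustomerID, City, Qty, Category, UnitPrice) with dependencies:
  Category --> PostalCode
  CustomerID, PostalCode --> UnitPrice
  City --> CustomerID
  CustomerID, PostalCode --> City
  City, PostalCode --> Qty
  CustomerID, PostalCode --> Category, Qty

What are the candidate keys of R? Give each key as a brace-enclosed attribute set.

{Category, City}, {Category, CustomerID}, {City, PostalCode}, {CustomerID, PostalCode}

{Category, City}⁺ = {Category, City, CustomerID, PostalCode, Qty, UnitPrice} — all of the relation — so {Category, City} is a candidate key.
{Category, CustomerID}⁺ = {Category, City, CustomerID, PostalCode, Qty, UnitPrice} — all of the relation — so {Category, CustomerID} is a candidate key.
{City, PostalCode}⁺ = {Category, City, CustomerID, PostalCode, Qty, UnitPrice} — all of the relation — so {City, PostalCode} is a candidate key.
{CustomerID, PostalCode}⁺ = {Category, City, CustomerID, PostalCode, Qty, UnitPrice} — all of the relation — so {CustomerID, PostalCode} is a candidate key.
These are minimal and exhaustive — every other superkey contains one of them.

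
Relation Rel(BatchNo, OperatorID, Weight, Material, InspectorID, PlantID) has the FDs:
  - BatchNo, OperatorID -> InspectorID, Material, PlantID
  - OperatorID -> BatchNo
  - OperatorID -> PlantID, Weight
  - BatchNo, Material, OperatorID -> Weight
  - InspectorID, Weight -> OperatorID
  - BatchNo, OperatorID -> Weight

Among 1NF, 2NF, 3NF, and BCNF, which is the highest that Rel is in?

Candidate keys: {InspectorID, Weight}, {OperatorID}. Prime attributes: {InspectorID, OperatorID, Weight}.
Each dependency's left side is a superkey — BCNF holds.

BCNF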